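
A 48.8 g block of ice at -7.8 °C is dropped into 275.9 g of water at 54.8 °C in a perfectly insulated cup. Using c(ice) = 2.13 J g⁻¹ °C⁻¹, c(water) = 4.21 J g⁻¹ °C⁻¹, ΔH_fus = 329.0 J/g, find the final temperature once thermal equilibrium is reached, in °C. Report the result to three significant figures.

Heat to bring ice to 0 °C and melt it: q₁ = 48.8×2.13×7.8 + 48.8×329.0 = 16866 J
Heat the water can supply cooling to 0 °C: 275.9×4.21×54.8 = 63652.3 J > q₁, so all ice melts.
Energy balance: 275.9×4.21×(54.8 − T) = 16866 + 48.8×4.21×(T − 0)
1161.539(54.8 − T) = 16866 + 205.448 T
63652.3 − 16866 = 1366.987 T
T = 46786.3 / 1366.987 = 34.23 °C

T_f = 34.2 °C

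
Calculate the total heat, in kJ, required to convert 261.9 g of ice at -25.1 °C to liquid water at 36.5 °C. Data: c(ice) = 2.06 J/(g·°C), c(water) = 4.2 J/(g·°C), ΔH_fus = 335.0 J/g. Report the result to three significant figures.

q = 141 kJ

q1 (heat ice -25.1→0.0 °C): 261.9 × 2.06 × 25.1 = 13542 J
q2 (melt at 0 °C): 261.9 × 335.0 = 87737 J
q3 (heat water 0.0→36.5 °C): 261.9 × 4.2 × 36.5 = 40149 J
Total: 13542 + 87737 + 40149 = 141428 J = 141 kJ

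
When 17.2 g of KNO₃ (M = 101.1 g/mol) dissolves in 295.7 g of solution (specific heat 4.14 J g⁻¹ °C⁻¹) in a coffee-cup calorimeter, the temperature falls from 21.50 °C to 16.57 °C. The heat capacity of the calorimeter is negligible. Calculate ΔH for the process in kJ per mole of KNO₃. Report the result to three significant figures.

ΔH = 35.5 kJ/mol

|ΔT| = |16.57 − 21.50| = 4.93 °C
|q_surr| = (295.7 × 4.14) × 4.93 = 1224.198 × 4.93 = 6035 J
n(KNO₃) = 17.2 / 101.1 = 0.1701 mol
Temperature fell, so q_rxn = +|q_surr| = 6.035 kJ
ΔH = q_rxn / n = 35.48 kJ/mol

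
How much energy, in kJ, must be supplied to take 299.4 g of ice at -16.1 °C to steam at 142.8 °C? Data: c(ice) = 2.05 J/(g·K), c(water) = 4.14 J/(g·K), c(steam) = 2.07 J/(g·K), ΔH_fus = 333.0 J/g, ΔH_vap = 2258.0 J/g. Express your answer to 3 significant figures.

q = 936 kJ

q1 (heat ice -16.1→0.0 °C): 299.4 × 2.05 × 16.1 = 9882 J
q2 (melt at 0 °C): 299.4 × 333.0 = 99700 J
q3 (heat water 0.0→100.0 °C): 299.4 × 4.14 × 100.0 = 123952 J
q4 (vaporize at 100 °C): 299.4 × 2258.0 = 676045 J
q5 (heat steam 100.0→142.8 °C): 299.4 × 2.07 × 42.8 = 26526 J
Total: 9882 + 99700 + 123952 + 676045 + 26526 = 936105 J = 936 kJ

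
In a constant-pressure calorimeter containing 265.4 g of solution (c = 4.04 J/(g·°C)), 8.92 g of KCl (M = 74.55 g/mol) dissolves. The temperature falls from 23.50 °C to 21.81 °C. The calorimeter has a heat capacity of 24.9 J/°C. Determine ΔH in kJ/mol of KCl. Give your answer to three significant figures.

ΔH = 15.5 kJ/mol

|ΔT| = |21.81 − 23.50| = 1.69 °C
|q_surr| = (265.4 × 4.04 + 24.9) × 1.69 = 1097.116 × 1.69 = 1854 J
n(KCl) = 8.92 / 74.55 = 0.1197 mol
Temperature fell, so q_rxn = +|q_surr| = 1.854 kJ
ΔH = q_rxn / n = 15.49 kJ/mol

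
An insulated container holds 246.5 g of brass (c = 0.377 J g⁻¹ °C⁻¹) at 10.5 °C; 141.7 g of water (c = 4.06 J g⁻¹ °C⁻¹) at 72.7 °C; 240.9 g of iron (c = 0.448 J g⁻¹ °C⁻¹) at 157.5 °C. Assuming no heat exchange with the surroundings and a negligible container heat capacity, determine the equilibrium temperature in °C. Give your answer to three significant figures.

T_f = 77.0 °C

Σ mᵢcᵢ(T − Tᵢ) = 0  ⇒  T = Σ mᵢcᵢTᵢ / Σ mᵢcᵢ
Σ mᵢcᵢ = 246.5×0.377 + 141.7×4.06 + 240.9×0.448 = 776.1557
Σ mᵢcᵢTᵢ = 92.9305×10.5 + 575.302×72.7 + 107.9232×157.5 = 59798
T = 59798 / 776.1557 = 77.04 °C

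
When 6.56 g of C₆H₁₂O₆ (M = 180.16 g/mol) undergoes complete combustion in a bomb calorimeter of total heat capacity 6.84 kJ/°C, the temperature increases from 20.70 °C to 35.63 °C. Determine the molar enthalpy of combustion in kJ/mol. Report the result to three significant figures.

ΔT = 35.63 − 20.70 = 14.93 °C
q_cal = C_cal × ΔT = 6.84 × 14.93 = 102.1212 kJ
n = 6.56 / 180.16 = 0.03641 mol
q_rxn = −q_cal = -102.1212 kJ
ΔH = -102.1212 / 0.03641 = -2804.8 kJ/mol

ΔH = -2800 kJ/mol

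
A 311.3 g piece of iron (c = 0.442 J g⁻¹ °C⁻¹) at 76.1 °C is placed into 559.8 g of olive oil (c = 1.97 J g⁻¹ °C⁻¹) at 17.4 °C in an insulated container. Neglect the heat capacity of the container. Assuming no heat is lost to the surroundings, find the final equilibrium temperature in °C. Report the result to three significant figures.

Heat lost by iron = heat gained by olive oil.
(311.3)(0.442)(76.1 − T) = (559.8)(1.97)(T − 17.4)
137.5946 (76.1 − T) = 1102.806 (T − 17.4)
10471 − 137.5946 T = 1102.806 T − 19189
29660 = 1240.4006 T
T = 23.91 °C

T_f = 23.9 °C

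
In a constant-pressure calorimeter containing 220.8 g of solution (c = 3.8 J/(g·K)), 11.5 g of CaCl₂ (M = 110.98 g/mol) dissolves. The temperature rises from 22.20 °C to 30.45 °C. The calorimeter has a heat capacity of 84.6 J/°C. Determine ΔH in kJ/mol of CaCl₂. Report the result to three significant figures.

|ΔT| = |30.45 − 22.20| = 8.25 °C
|q_surr| = (220.8 × 3.8 + 84.6) × 8.25 = 923.64 × 8.25 = 7620.0 J
n(CaCl₂) = 11.5 / 110.98 = 0.10362 mol
Temperature rose, so q_rxn = −|q_surr| = -7.6200 kJ
ΔH = q_rxn / n = -73.54 kJ/mol

ΔH = -73.5 kJ/mol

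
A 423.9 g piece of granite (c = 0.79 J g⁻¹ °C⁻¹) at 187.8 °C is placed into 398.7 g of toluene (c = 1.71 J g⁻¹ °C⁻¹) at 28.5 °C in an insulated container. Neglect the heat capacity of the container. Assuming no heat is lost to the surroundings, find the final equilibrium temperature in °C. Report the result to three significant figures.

Heat lost by granite = heat gained by toluene.
(423.9)(0.79)(187.8 − T) = (398.7)(1.71)(T − 28.5)
334.881 (187.8 − T) = 681.777 (T − 28.5)
62891 − 334.881 T = 681.777 T − 19431
82322 = 1016.658 T
T = 80.97 °C

T_f = 81.0 °C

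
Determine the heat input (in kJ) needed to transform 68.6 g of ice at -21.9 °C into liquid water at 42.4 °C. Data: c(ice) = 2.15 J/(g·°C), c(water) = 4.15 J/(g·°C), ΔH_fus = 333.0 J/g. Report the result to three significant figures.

q1 (heat ice -21.9→0.0 °C): 68.6 × 2.15 × 21.9 = 3230 J
q2 (melt at 0 °C): 68.6 × 333.0 = 22844 J
q3 (heat water 0.0→42.4 °C): 68.6 × 4.15 × 42.4 = 12071 J
Total: 3230 + 22844 + 12071 = 38145 J = 38.1 kJ

q = 38.1 kJ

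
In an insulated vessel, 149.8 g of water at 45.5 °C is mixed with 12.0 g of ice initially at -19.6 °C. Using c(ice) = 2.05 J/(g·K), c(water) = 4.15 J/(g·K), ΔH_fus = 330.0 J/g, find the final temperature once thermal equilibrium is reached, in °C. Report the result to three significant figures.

T_f = 35.5 °C

Heat to bring ice to 0 °C and melt it: q₁ = 12.0×2.05×19.6 + 12.0×330.0 = 4442.2 J
Heat the water can supply cooling to 0 °C: 149.8×4.15×45.5 = 28286.0 J > q₁, so all ice melts.
Energy balance: 149.8×4.15×(45.5 − T) = 4442.2 + 12.0×4.15×(T − 0)
621.67(45.5 − T) = 4442.2 + 49.8 T
28286.0 − 4442.2 = 671.47 T
T = 23843.8 / 671.47 = 35.51 °C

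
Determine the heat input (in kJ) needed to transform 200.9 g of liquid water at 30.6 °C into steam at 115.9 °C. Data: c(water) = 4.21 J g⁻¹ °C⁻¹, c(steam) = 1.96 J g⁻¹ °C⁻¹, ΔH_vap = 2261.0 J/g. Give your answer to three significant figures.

q = 519 kJ

q1 (heat water 30.6→100.0 °C): 200.9 × 4.21 × 69.4 = 58698 J
q2 (vaporize at 100 °C): 200.9 × 2261.0 = 454235 J
q3 (heat steam 100.0→115.9 °C): 200.9 × 1.96 × 15.9 = 6261 J
Total: 58698 + 454235 + 6261 = 519194 J = 519 kJ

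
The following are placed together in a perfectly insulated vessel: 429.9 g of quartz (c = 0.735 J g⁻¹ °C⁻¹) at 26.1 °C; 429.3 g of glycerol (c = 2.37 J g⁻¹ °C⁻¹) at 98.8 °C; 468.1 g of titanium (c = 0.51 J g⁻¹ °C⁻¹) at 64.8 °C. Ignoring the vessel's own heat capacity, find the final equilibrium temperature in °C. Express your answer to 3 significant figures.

T_f = 79.0 °C

Σ mᵢcᵢ(T − Tᵢ) = 0  ⇒  T = Σ mᵢcᵢTᵢ / Σ mᵢcᵢ
Σ mᵢcᵢ = 429.9×0.735 + 429.3×2.37 + 468.1×0.51 = 1572.1485
Σ mᵢcᵢTᵢ = 315.9765×26.1 + 1017.441×98.8 + 238.731×64.8 = 124240
T = 124240 / 1572.1485 = 79.03 °C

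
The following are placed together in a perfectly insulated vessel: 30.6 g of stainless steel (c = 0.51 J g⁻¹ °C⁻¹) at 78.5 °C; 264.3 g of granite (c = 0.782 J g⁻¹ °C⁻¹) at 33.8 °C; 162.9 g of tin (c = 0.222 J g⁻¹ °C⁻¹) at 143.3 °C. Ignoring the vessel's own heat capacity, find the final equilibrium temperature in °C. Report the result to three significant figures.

T_f = 51.8 °C

Σ mᵢcᵢ(T − Tᵢ) = 0  ⇒  T = Σ mᵢcᵢTᵢ / Σ mᵢcᵢ
Σ mᵢcᵢ = 30.6×0.51 + 264.3×0.782 + 162.9×0.222 = 258.4524
Σ mᵢcᵢTᵢ = 15.606×78.5 + 206.6826×33.8 + 36.1638×143.3 = 13393
T = 13393 / 258.4524 = 51.82 °C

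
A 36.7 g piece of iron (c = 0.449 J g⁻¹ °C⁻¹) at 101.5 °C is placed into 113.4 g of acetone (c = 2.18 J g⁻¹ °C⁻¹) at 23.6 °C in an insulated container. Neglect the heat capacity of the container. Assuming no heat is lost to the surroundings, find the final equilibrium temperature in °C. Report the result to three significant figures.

T_f = 28.5 °C

Heat lost by iron = heat gained by acetone.
(36.7)(0.449)(101.5 − T) = (113.4)(2.18)(T − 23.6)
16.4783 (101.5 − T) = 247.212 (T − 23.6)
1672.5 − 16.4783 T = 247.212 T − 5834.2
7506.7 = 263.6903 T
T = 28.47 °C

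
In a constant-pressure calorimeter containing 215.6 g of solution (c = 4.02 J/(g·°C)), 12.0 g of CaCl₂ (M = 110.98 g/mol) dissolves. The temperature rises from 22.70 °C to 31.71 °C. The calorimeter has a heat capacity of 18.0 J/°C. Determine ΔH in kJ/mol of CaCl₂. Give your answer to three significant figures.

|ΔT| = |31.71 − 22.70| = 9.01 °C
|q_surr| = (215.6 × 4.02 + 18.0) × 9.01 = 884.712 × 9.01 = 7971 J
n(CaCl₂) = 12.0 / 110.98 = 0.1081 mol
Temperature rose, so q_rxn = −|q_surr| = -7.971 kJ
ΔH = q_rxn / n = -73.74 kJ/mol

ΔH = -73.7 kJ/mol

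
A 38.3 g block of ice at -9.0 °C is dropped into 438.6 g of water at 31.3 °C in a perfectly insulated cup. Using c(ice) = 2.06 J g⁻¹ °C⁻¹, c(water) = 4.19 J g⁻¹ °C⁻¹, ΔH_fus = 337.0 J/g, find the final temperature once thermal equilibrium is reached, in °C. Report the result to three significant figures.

T_f = 22.0 °C

Heat to bring ice to 0 °C and melt it: q₁ = 38.3×2.06×9.0 + 38.3×337.0 = 13617 J
Heat the water can supply cooling to 0 °C: 438.6×4.19×31.3 = 57521.1 J > q₁, so all ice melts.
Energy balance: 438.6×4.19×(31.3 − T) = 13617 + 38.3×4.19×(T − 0)
1837.734(31.3 − T) = 13617 + 160.477 T
57521.1 − 13617 = 1998.211 T
T = 43904.1 / 1998.211 = 21.97 °C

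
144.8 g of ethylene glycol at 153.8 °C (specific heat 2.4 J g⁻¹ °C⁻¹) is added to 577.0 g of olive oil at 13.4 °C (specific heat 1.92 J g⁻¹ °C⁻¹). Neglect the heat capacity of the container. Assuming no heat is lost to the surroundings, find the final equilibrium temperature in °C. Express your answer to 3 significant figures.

Heat lost by ethylene glycol = heat gained by olive oil.
(144.8)(2.4)(153.8 − T) = (577.0)(1.92)(T − 13.4)
347.52 (153.8 − T) = 1107.84 (T − 13.4)
53449 − 347.52 T = 1107.84 T − 14845
68294 = 1455.36 T
T = 46.93 °C

T_f = 46.9 °C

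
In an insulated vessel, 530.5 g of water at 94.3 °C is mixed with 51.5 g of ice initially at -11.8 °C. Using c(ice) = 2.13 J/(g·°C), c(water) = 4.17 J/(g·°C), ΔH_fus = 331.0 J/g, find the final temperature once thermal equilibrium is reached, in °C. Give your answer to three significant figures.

T_f = 78.4 °C

Heat to bring ice to 0 °C and melt it: q₁ = 51.5×2.13×11.8 + 51.5×331.0 = 18341 J
Heat the water can supply cooling to 0 °C: 530.5×4.17×94.3 = 208609 J > q₁, so all ice melts.
Energy balance: 530.5×4.17×(94.3 − T) = 18341 + 51.5×4.17×(T − 0)
2212.185(94.3 − T) = 18341 + 214.755 T
208609 − 18341 = 2426.940 T
T = 190268 / 2426.940 = 78.40 °C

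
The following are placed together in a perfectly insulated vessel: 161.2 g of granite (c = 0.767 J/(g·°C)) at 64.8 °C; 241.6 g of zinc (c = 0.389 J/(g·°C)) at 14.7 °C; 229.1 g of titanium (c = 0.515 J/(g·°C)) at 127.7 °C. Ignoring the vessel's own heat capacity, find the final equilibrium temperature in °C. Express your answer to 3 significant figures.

Σ mᵢcᵢ(T − Tᵢ) = 0  ⇒  T = Σ mᵢcᵢTᵢ / Σ mᵢcᵢ
Σ mᵢcᵢ = 161.2×0.767 + 241.6×0.389 + 229.1×0.515 = 335.6093
Σ mᵢcᵢTᵢ = 123.6404×64.8 + 93.9824×14.7 + 117.9865×127.7 = 24460
T = 24460 / 335.6093 = 72.88 °C

T_f = 72.9 °C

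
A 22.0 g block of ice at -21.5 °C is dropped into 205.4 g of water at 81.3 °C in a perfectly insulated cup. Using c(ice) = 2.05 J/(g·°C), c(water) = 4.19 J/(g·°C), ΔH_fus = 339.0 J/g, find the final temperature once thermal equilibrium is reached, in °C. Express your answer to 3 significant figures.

T_f = 64.6 °C

Heat to bring ice to 0 °C and melt it: q₁ = 22.0×2.05×21.5 + 22.0×339.0 = 8427.7 J
Heat the water can supply cooling to 0 °C: 205.4×4.19×81.3 = 69968.9 J > q₁, so all ice melts.
Energy balance: 205.4×4.19×(81.3 − T) = 8427.7 + 22.0×4.19×(T − 0)
860.626(81.3 − T) = 8427.7 + 92.18 T
69968.9 − 8427.7 = 952.806 T
T = 61541.2 / 952.806 = 64.59 °C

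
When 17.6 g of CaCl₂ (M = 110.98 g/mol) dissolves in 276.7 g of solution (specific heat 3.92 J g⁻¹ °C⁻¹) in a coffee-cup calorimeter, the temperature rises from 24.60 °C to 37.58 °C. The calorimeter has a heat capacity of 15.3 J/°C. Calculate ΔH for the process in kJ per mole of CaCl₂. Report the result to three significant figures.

|ΔT| = |37.58 − 24.60| = 12.98 °C
|q_surr| = (276.7 × 3.92 + 15.3) × 12.98 = 1099.964 × 12.98 = 14280 J
n(CaCl₂) = 17.6 / 110.98 = 0.1586 mol
Temperature rose, so q_rxn = −|q_surr| = -14.28 kJ
ΔH = q_rxn / n = -90.04 kJ/mol

ΔH = -90.0 kJ/mol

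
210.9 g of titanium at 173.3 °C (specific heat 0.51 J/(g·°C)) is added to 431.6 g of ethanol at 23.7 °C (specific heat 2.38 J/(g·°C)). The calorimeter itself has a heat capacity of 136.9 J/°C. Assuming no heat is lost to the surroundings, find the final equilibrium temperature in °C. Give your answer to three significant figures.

T_f = 36.4 °C

Heat lost by titanium = heat gained by ethanol + calorimeter.
(210.9)(0.51)(173.3 − T) = [(431.6)(2.38) + 136.9](T − 23.7)
107.559 (173.3 − T) = 1164.108 (T − 23.7)
18640 − 107.559 T = 1164.108 T − 27589
46229 = 1271.667 T
T = 36.35 °C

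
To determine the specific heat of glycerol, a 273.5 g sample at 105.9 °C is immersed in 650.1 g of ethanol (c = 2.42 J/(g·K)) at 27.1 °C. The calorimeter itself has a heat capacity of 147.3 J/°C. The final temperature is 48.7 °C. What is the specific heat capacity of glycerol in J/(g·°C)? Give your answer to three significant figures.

q_gained = (650.1 × 2.42 + 147.3) × (48.7 − 27.1) = 37160 J
q_lost = 273.5 × c × (105.9 − 48.7) = 15644.2 c
Set equal: c = 37160 / 15644.2 = 2.38 J/(g·°C)

c = 2.38 J/(g·°C)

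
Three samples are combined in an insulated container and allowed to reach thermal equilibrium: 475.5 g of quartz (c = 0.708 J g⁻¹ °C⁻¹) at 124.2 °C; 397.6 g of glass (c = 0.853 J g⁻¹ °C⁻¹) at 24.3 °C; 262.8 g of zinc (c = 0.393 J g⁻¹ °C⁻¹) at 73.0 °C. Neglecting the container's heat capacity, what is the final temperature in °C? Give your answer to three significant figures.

T_f = 73.9 °C

Σ mᵢcᵢ(T − Tᵢ) = 0  ⇒  T = Σ mᵢcᵢTᵢ / Σ mᵢcᵢ
Σ mᵢcᵢ = 475.5×0.708 + 397.6×0.853 + 262.8×0.393 = 779.0872
Σ mᵢcᵢTᵢ = 336.654×124.2 + 339.1528×24.3 + 103.2804×73.0 = 57593
T = 57593 / 779.0872 = 73.92 °C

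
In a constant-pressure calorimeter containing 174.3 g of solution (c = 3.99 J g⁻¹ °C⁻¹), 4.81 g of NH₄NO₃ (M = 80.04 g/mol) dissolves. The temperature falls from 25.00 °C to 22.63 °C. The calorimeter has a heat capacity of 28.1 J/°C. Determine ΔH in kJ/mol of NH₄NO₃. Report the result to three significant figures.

ΔH = 28.5 kJ/mol

|ΔT| = |22.63 − 25.00| = 2.37 °C
|q_surr| = (174.3 × 3.99 + 28.1) × 2.37 = 723.557 × 2.37 = 1715 J
n(NH₄NO₃) = 4.81 / 80.04 = 0.06009 mol
Temperature fell, so q_rxn = +|q_surr| = 1.715 kJ
ΔH = q_rxn / n = 28.54 kJ/mol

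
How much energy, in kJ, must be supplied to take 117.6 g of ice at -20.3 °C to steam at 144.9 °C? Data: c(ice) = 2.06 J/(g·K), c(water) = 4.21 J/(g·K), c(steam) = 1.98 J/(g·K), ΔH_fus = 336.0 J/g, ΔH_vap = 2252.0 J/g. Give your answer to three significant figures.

q1 (heat ice -20.3→0.0 °C): 117.6 × 2.06 × 20.3 = 4918 J
q2 (melt at 0 °C): 117.6 × 336.0 = 39514 J
q3 (heat water 0.0→100.0 °C): 117.6 × 4.21 × 100.0 = 49510 J
q4 (vaporize at 100 °C): 117.6 × 2252.0 = 264835 J
q5 (heat steam 100.0→144.9 °C): 117.6 × 1.98 × 44.9 = 10455 J
Total: 4918 + 39514 + 49510 + 264835 + 10455 = 369232 J = 369 kJ

q = 369 kJ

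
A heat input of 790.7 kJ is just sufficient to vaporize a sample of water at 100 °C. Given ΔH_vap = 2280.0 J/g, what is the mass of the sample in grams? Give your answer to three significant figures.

m = 347 g

m = q / ΔH_vap = 790700 J / 2280.0 J/g = 347 g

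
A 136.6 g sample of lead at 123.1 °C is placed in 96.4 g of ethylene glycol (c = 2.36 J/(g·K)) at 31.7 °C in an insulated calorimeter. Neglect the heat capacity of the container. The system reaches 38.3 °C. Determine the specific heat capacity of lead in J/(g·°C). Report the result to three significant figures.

c = 0.130 J/(g·°C)

q_gained = (96.4 × 2.36) × (38.3 − 31.7) = 1502 J
q_lost = 136.6 × c × (123.1 − 38.3) = 11583.68 c
Set equal: c = 1502 / 11583.68 = 0.130 J/(g·°C)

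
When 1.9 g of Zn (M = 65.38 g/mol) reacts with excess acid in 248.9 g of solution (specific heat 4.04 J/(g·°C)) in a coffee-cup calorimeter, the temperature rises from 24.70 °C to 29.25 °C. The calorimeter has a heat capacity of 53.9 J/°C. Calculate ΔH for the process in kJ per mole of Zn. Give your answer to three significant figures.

ΔH = -166 kJ/mol

|ΔT| = |29.25 − 24.70| = 4.55 °C
|q_surr| = (248.9 × 4.04 + 53.9) × 4.55 = 1059.456 × 4.55 = 4821 J
n(Zn) = 1.9 / 65.38 = 0.02906 mol
Temperature rose, so q_rxn = −|q_surr| = -4.821 kJ
ΔH = q_rxn / n = -165.9 kJ/mol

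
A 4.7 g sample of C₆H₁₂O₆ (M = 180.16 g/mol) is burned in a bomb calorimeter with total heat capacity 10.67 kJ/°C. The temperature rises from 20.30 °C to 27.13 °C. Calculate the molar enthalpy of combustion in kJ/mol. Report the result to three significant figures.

ΔT = 27.13 − 20.30 = 6.83 °C
q_cal = C_cal × ΔT = 10.67 × 6.83 = 72.8761 kJ
n = 4.7 / 180.16 = 0.02609 mol
q_rxn = −q_cal = -72.8761 kJ
ΔH = -72.8761 / 0.02609 = -2793 kJ/mol

ΔH = -2790 kJ/mol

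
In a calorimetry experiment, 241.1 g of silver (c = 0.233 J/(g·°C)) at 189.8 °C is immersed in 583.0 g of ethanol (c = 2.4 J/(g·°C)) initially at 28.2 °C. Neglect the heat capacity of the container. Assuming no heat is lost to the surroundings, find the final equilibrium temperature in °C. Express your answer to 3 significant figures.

T_f = 34.4 °C

Heat lost by silver = heat gained by ethanol.
(241.1)(0.233)(189.8 − T) = (583.0)(2.4)(T − 28.2)
56.1763 (189.8 − T) = 1399.2 (T − 28.2)
10662 − 56.1763 T = 1399.2 T − 39457
50119 = 1455.3763 T
T = 34.44 °C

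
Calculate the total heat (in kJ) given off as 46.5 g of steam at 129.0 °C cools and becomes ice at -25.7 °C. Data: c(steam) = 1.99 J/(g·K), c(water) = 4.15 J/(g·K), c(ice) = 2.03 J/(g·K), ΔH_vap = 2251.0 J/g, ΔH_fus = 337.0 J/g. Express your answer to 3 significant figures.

q = 145 kJ

q1 (cool steam 129.0→100 °C): 46.5 × 1.99 × 29.0 = 2684 J
q2 (condense at 100 °C): 46.5 × 2251.0 = 104672 J
q3 (cool water 100→0 °C): 46.5 × 4.15 × 100.0 = 19298 J
q4 (freeze at 0 °C): 46.5 × 337.0 = 15671 J
q5 (cool ice 0→-25.7 °C): 46.5 × 2.03 × 25.7 = 2426 J
Total: 2684 + 104672 + 19298 + 15671 + 2426 = 144751 J = 145 kJ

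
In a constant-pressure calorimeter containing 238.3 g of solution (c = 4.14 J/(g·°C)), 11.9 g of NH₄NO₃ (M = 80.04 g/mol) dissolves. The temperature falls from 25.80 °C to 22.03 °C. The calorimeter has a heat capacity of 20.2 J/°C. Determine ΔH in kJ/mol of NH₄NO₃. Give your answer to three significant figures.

ΔH = 25.5 kJ/mol

|ΔT| = |22.03 − 25.80| = 3.77 °C
|q_surr| = (238.3 × 4.14 + 20.2) × 3.77 = 1006.762 × 3.77 = 3795 J
n(NH₄NO₃) = 11.9 / 80.04 = 0.1487 mol
Temperature fell, so q_rxn = +|q_surr| = 3.795 kJ
ΔH = q_rxn / n = 25.52 kJ/mol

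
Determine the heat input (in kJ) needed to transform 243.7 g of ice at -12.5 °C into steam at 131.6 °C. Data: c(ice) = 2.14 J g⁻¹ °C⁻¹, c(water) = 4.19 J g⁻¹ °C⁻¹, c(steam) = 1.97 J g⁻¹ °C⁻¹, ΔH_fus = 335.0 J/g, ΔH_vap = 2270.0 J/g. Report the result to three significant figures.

q = 759 kJ

q1 (heat ice -12.5→0.0 °C): 243.7 × 2.14 × 12.5 = 6519 J
q2 (melt at 0 °C): 243.7 × 335.0 = 81640 J
q3 (heat water 0.0→100.0 °C): 243.7 × 4.19 × 100.0 = 102110 J
q4 (vaporize at 100 °C): 243.7 × 2270.0 = 553199 J
q5 (heat steam 100.0→131.6 °C): 243.7 × 1.97 × 31.6 = 15171 J
Total: 6519 + 81640 + 102110 + 553199 + 15171 = 758639 J = 759 kJ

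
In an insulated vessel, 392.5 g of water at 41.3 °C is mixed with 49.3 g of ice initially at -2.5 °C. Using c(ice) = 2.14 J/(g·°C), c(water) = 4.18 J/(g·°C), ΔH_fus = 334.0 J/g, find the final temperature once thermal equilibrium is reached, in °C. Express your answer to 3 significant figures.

T_f = 27.6 °C

Heat to bring ice to 0 °C and melt it: q₁ = 49.3×2.14×2.5 + 49.3×334.0 = 16730 J
Heat the water can supply cooling to 0 °C: 392.5×4.18×41.3 = 67758.8 J > q₁, so all ice melts.
Energy balance: 392.5×4.18×(41.3 − T) = 16730 + 49.3×4.18×(T − 0)
1640.65(41.3 − T) = 16730 + 206.074 T
67758.8 − 16730 = 1846.724 T
T = 51028.8 / 1846.724 = 27.63 °C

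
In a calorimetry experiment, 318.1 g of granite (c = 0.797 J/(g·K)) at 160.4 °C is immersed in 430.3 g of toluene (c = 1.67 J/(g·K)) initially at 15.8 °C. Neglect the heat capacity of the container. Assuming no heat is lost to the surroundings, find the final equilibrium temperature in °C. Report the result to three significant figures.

Heat lost by granite = heat gained by toluene.
(318.1)(0.797)(160.4 − T) = (430.3)(1.67)(T − 15.8)
253.5257 (160.4 − T) = 718.601 (T − 15.8)
40666 − 253.5257 T = 718.601 T − 11354
52020 = 972.1267 T
T = 53.51 °C

T_f = 53.5 °C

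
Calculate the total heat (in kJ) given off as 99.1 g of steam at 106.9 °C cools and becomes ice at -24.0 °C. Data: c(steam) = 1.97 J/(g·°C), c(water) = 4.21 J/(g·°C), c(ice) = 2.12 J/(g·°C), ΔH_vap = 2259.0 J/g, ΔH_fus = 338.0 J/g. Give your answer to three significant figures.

q = 305 kJ

q1 (cool steam 106.9→100 °C): 99.1 × 1.97 × 6.9 = 1347 J
q2 (condense at 100 °C): 99.1 × 2259.0 = 223867 J
q3 (cool water 100→0 °C): 99.1 × 4.21 × 100.0 = 41721 J
q4 (freeze at 0 °C): 99.1 × 338.0 = 33496 J
q5 (cool ice 0→-24.0 °C): 99.1 × 2.12 × 24.0 = 5042 J
Total: 1347 + 223867 + 41721 + 33496 + 5042 = 305473 J = 305 kJ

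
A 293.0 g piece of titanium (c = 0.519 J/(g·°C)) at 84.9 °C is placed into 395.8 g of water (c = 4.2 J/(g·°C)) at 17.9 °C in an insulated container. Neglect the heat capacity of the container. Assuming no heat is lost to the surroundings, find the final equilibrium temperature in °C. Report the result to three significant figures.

T_f = 23.5 °C

Heat lost by titanium = heat gained by water.
(293.0)(0.519)(84.9 − T) = (395.8)(4.2)(T − 17.9)
152.067 (84.9 − T) = 1662.36 (T − 17.9)
12910 − 152.067 T = 1662.36 T − 29756
42666 = 1814.427 T
T = 23.51 °C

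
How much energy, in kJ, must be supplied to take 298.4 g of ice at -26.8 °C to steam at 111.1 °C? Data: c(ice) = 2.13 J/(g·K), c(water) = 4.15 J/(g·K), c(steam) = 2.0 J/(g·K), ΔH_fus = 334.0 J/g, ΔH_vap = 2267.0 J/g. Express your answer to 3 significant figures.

q1 (heat ice -26.8→0.0 °C): 298.4 × 2.13 × 26.8 = 17034 J
q2 (melt at 0 °C): 298.4 × 334.0 = 99666 J
q3 (heat water 0.0→100.0 °C): 298.4 × 4.15 × 100.0 = 123836 J
q4 (vaporize at 100 °C): 298.4 × 2267.0 = 676473 J
q5 (heat steam 100.0→111.1 °C): 298.4 × 2.0 × 11.1 = 6624 J
Total: 17034 + 99666 + 123836 + 676473 + 6624 = 923633 J = 924 kJ

q = 924 kJ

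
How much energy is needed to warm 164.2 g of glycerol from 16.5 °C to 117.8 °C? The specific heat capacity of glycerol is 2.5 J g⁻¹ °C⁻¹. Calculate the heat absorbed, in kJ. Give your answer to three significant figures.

q = m c ΔT = 164.2 × 2.5 × (117.8 − 16.5)
q = 164.2 × 2.5 × 101.3 = 41580 J = 41.6 kJ

q = 41.6 kJ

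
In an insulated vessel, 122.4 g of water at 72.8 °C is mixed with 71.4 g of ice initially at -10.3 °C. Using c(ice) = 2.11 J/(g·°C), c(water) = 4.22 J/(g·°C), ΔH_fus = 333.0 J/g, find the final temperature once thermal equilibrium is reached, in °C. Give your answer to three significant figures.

Heat to bring ice to 0 °C and melt it: q₁ = 71.4×2.11×10.3 + 71.4×333.0 = 25328 J
Heat the water can supply cooling to 0 °C: 122.4×4.22×72.8 = 37603.2 J > q₁, so all ice melts.
Energy balance: 122.4×4.22×(72.8 − T) = 25328 + 71.4×4.22×(T − 0)
516.528(72.8 − T) = 25328 + 301.308 T
37603.2 − 25328 = 817.836 T
T = 12275.2 / 817.836 = 15.01 °C

T_f = 15.0 °C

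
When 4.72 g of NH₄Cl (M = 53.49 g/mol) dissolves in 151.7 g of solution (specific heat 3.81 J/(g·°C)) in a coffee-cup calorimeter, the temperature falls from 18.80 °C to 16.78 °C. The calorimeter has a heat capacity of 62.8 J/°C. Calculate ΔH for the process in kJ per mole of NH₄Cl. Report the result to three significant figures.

ΔH = 14.7 kJ/mol

|ΔT| = |16.78 − 18.80| = 2.02 °C
|q_surr| = (151.7 × 3.81 + 62.8) × 2.02 = 640.777 × 2.02 = 1294 J
n(NH₄Cl) = 4.72 / 53.49 = 0.08824 mol
Temperature fell, so q_rxn = +|q_surr| = 1.294 kJ
ΔH = q_rxn / n = 14.66 kJ/mol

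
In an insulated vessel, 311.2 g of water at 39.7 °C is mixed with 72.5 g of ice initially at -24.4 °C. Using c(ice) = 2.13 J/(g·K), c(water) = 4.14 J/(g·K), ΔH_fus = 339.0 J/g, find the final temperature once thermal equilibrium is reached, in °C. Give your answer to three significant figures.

Heat to bring ice to 0 °C and melt it: q₁ = 72.5×2.13×24.4 + 72.5×339.0 = 28345 J
Heat the water can supply cooling to 0 °C: 311.2×4.14×39.7 = 51148.2 J > q₁, so all ice melts.
Energy balance: 311.2×4.14×(39.7 − T) = 28345 + 72.5×4.14×(T − 0)
1288.368(39.7 − T) = 28345 + 300.15 T
51148.2 − 28345 = 1588.518 T
T = 22803.2 / 1588.518 = 14.36 °C

T_f = 14.4 °C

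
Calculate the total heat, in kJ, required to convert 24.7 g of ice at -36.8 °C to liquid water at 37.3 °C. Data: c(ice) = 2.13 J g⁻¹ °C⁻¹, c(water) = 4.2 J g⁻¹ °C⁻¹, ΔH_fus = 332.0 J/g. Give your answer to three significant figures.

q1 (heat ice -36.8→0.0 °C): 24.7 × 2.13 × 36.8 = 1936 J
q2 (melt at 0 °C): 24.7 × 332.0 = 8200 J
q3 (heat water 0.0→37.3 °C): 24.7 × 4.2 × 37.3 = 3870 J
Total: 1936 + 8200 + 3870 = 14006 J = 14.0 kJ

q = 14.0 kJ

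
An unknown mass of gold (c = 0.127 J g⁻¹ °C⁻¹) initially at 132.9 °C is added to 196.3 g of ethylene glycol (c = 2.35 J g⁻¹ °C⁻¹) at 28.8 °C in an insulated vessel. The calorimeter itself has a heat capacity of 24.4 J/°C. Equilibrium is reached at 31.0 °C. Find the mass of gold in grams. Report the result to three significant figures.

q_gained = (196.3 × 2.35 + 24.4) × (31.0 − 28.8) = 1069 J
q_lost = m × 0.127 × (132.9 − 31.0) = 12.9413 m
m = 1069 / 12.9413 = 82.6 g

m = 82.6 g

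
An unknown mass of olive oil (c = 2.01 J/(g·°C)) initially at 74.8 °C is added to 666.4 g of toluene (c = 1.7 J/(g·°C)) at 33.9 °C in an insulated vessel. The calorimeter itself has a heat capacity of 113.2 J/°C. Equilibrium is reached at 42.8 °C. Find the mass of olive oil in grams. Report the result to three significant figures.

m = 172 g

q_gained = (666.4 × 1.7 + 113.2) × (42.8 − 33.9) = 11090 J
q_lost = m × 2.01 × (74.8 − 42.8) = 64.32 m
m = 11090 / 64.32 = 172 g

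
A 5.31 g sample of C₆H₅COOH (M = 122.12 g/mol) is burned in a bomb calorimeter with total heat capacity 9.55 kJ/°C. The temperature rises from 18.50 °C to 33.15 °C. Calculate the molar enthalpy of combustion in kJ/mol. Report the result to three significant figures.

ΔT = 33.15 − 18.50 = 14.65 °C
q_cal = C_cal × ΔT = 9.55 × 14.65 = 139.9075 kJ
n = 5.31 / 122.12 = 0.04348 mol
q_rxn = −q_cal = -139.9075 kJ
ΔH = -139.9075 / 0.04348 = -3218 kJ/mol

ΔH = -3220 kJ/mol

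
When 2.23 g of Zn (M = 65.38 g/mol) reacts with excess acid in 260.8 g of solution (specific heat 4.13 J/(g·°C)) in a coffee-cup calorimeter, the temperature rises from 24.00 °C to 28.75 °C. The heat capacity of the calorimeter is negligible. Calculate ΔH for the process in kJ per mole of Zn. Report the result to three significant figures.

ΔH = -150 kJ/mol

|ΔT| = |28.75 − 24.00| = 4.75 °C
|q_surr| = (260.8 × 4.13) × 4.75 = 1077.104 × 4.75 = 5116 J
n(Zn) = 2.23 / 65.38 = 0.03411 mol
Temperature rose, so q_rxn = −|q_surr| = -5.116 kJ
ΔH = q_rxn / n = -150.0 kJ/mol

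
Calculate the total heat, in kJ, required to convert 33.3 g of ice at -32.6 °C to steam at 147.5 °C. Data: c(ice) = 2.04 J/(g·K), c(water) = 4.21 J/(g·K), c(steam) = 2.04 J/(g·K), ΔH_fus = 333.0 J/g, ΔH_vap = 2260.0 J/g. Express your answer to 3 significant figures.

q1 (heat ice -32.6→0.0 °C): 33.3 × 2.04 × 32.6 = 2215 J
q2 (melt at 0 °C): 33.3 × 333.0 = 11089 J
q3 (heat water 0.0→100.0 °C): 33.3 × 4.21 × 100.0 = 14019 J
q4 (vaporize at 100 °C): 33.3 × 2260.0 = 75258 J
q5 (heat steam 100.0→147.5 °C): 33.3 × 2.04 × 47.5 = 3227 J
Total: 2215 + 11089 + 14019 + 75258 + 3227 = 105808 J = 106 kJ

q = 106 kJ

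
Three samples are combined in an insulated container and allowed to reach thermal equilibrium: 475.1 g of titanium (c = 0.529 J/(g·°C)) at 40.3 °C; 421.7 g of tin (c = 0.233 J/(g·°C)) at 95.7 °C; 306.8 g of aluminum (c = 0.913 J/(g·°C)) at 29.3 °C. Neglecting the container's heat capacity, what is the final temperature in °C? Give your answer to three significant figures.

Σ mᵢcᵢ(T − Tᵢ) = 0  ⇒  T = Σ mᵢcᵢTᵢ / Σ mᵢcᵢ
Σ mᵢcᵢ = 475.1×0.529 + 421.7×0.233 + 306.8×0.913 = 629.6924
Σ mᵢcᵢTᵢ = 251.3279×40.3 + 98.2561×95.7 + 280.1084×29.3 = 27739
T = 27739 / 629.6924 = 44.05 °C

T_f = 44.1 °C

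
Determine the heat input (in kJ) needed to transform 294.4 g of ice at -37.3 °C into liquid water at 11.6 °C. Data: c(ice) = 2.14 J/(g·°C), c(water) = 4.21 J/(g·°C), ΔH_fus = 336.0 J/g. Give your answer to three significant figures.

q1 (heat ice -37.3→0.0 °C): 294.4 × 2.14 × 37.3 = 23500 J
q2 (melt at 0 °C): 294.4 × 336.0 = 98918 J
q3 (heat water 0.0→11.6 °C): 294.4 × 4.21 × 11.6 = 14377 J
Total: 23500 + 98918 + 14377 = 136795 J = 137 kJ

q = 137 kJ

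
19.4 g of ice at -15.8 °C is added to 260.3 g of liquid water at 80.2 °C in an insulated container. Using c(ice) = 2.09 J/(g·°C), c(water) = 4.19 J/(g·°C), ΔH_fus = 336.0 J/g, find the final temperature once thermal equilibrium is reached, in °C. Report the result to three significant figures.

T_f = 68.5 °C

Heat to bring ice to 0 °C and melt it: q₁ = 19.4×2.09×15.8 + 19.4×336.0 = 7159.0 J
Heat the water can supply cooling to 0 °C: 260.3×4.19×80.2 = 87470.7 J > q₁, so all ice melts.
Energy balance: 260.3×4.19×(80.2 − T) = 7159.0 + 19.4×4.19×(T − 0)
1090.657(80.2 − T) = 7159.0 + 81.286 T
87470.7 − 7159.0 = 1171.943 T
T = 80311.7 / 1171.943 = 68.53 °C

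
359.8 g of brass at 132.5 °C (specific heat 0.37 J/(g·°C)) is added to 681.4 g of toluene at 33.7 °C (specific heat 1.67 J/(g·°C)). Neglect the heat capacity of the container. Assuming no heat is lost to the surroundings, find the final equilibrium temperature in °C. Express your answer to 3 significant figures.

Heat lost by brass = heat gained by toluene.
(359.8)(0.37)(132.5 − T) = (681.4)(1.67)(T − 33.7)
133.126 (132.5 − T) = 1137.938 (T − 33.7)
17639 − 133.126 T = 1137.938 T − 38349
55988 = 1271.064 T
T = 44.048 °C

T_f = 44.0 °C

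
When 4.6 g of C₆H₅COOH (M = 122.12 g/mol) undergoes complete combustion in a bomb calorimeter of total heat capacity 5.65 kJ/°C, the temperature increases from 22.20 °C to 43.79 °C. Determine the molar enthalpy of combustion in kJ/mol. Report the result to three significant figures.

ΔT = 43.79 − 22.20 = 21.59 °C
q_cal = C_cal × ΔT = 5.65 × 21.59 = 121.9835 kJ
n = 4.6 / 122.12 = 0.03767 mol
q_rxn = −q_cal = -121.9835 kJ
ΔH = -121.9835 / 0.03767 = -3238 kJ/mol

ΔH = -3240 kJ/mol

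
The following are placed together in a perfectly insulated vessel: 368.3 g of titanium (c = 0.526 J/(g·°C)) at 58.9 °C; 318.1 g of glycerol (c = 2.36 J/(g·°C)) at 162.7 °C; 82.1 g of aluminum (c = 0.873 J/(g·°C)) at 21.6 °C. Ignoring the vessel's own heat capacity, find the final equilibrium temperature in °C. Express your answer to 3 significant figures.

T_f = 133 °C

Σ mᵢcᵢ(T − Tᵢ) = 0  ⇒  T = Σ mᵢcᵢTᵢ / Σ mᵢcᵢ
Σ mᵢcᵢ = 368.3×0.526 + 318.1×2.36 + 82.1×0.873 = 1016.1151
Σ mᵢcᵢTᵢ = 193.7258×58.9 + 750.716×162.7 + 71.6733×21.6 = 135100
T = 135100 / 1016.1151 = 133.0 °C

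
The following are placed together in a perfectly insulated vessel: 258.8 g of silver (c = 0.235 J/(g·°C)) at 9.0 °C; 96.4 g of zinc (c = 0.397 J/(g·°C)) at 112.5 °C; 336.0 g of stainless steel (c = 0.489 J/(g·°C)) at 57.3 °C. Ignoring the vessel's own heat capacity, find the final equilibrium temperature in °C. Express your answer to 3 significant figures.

T_f = 54.2 °C

Σ mᵢcᵢ(T − Tᵢ) = 0  ⇒  T = Σ mᵢcᵢTᵢ / Σ mᵢcᵢ
Σ mᵢcᵢ = 258.8×0.235 + 96.4×0.397 + 336.0×0.489 = 263.3928
Σ mᵢcᵢTᵢ = 60.818×9.0 + 38.2708×112.5 + 164.304×57.3 = 14267
T = 14267 / 263.3928 = 54.17 °C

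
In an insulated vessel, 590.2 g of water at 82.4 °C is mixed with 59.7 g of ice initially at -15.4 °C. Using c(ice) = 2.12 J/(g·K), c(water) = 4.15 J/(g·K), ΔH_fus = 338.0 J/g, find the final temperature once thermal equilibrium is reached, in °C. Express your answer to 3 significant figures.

T_f = 66.6 °C

Heat to bring ice to 0 °C and melt it: q₁ = 59.7×2.12×15.4 + 59.7×338.0 = 22128 J
Heat the water can supply cooling to 0 °C: 590.2×4.15×82.4 = 201825 J > q₁, so all ice melts.
Energy balance: 590.2×4.15×(82.4 − T) = 22128 + 59.7×4.15×(T − 0)
2449.33(82.4 − T) = 22128 + 247.755 T
201825 − 22128 = 2697.085 T
T = 179697 / 2697.085 = 66.63 °C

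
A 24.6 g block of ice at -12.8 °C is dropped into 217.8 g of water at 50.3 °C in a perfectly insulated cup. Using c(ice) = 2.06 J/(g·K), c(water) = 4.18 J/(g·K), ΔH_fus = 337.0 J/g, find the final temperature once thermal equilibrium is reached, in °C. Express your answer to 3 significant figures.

Heat to bring ice to 0 °C and melt it: q₁ = 24.6×2.06×12.8 + 24.6×337.0 = 8938.9 J
Heat the water can supply cooling to 0 °C: 217.8×4.18×50.3 = 45793.3 J > q₁, so all ice melts.
Energy balance: 217.8×4.18×(50.3 − T) = 8938.9 + 24.6×4.18×(T − 0)
910.404(50.3 − T) = 8938.9 + 102.828 T
45793.3 − 8938.9 = 1013.232 T
T = 36854.4 / 1013.232 = 36.37 °C

T_f = 36.4 °C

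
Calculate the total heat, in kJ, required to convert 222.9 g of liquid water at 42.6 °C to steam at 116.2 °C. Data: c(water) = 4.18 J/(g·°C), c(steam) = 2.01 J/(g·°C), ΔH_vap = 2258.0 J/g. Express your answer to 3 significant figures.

q = 564 kJ

q1 (heat water 42.6→100.0 °C): 222.9 × 4.18 × 57.4 = 53481 J
q2 (vaporize at 100 °C): 222.9 × 2258.0 = 503308 J
q3 (heat steam 100.0→116.2 °C): 222.9 × 2.01 × 16.2 = 7258 J
Total: 53481 + 503308 + 7258 = 564047 J = 564 kJ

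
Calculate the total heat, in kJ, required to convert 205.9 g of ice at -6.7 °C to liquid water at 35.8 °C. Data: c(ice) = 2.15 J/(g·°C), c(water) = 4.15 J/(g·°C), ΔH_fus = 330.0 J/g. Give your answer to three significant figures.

q = 102 kJ

q1 (heat ice -6.7→0.0 °C): 205.9 × 2.15 × 6.7 = 2966 J
q2 (melt at 0 °C): 205.9 × 330.0 = 67947 J
q3 (heat water 0.0→35.8 °C): 205.9 × 4.15 × 35.8 = 30591 J
Total: 2966 + 67947 + 30591 = 101504 J = 102 kJ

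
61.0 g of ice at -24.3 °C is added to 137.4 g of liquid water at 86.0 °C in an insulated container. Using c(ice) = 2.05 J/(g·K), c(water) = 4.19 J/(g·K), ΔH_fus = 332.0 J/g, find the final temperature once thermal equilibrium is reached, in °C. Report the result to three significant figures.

T_f = 31.5 °C

Heat to bring ice to 0 °C and melt it: q₁ = 61.0×2.05×24.3 + 61.0×332.0 = 23291 J
Heat the water can supply cooling to 0 °C: 137.4×4.19×86.0 = 49510.7 J > q₁, so all ice melts.
Energy balance: 137.4×4.19×(86.0 − T) = 23291 + 61.0×4.19×(T − 0)
575.706(86.0 − T) = 23291 + 255.59 T
49510.7 − 23291 = 831.296 T
T = 26219.7 / 831.296 = 31.54 °C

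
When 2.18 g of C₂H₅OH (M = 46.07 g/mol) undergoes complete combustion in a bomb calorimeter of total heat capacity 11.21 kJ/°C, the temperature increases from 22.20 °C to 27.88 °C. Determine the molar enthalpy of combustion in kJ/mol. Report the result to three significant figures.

ΔH = -1350 kJ/mol

ΔT = 27.88 − 22.20 = 5.68 °C
q_cal = C_cal × ΔT = 11.21 × 5.68 = 63.6728 kJ
n = 2.18 / 46.07 = 0.04732 mol
q_rxn = −q_cal = -63.6728 kJ
ΔH = -63.6728 / 0.04732 = -1346 kJ/mol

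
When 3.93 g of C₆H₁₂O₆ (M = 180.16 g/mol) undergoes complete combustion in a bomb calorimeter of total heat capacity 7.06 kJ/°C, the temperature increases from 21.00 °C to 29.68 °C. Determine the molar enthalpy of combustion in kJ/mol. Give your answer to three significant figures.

ΔT = 29.68 − 21.00 = 8.68 °C
q_cal = C_cal × ΔT = 7.06 × 8.68 = 61.2808 kJ
n = 3.93 / 180.16 = 0.02181 mol
q_rxn = −q_cal = -61.2808 kJ
ΔH = -61.2808 / 0.02181 = -2810 kJ/mol

ΔH = -2810 kJ/mol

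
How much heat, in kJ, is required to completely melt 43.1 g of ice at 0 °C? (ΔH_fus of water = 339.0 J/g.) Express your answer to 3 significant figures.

q = m × ΔH_fus = 43.1 × 339.0 = 14610 J = 14.6 kJ

q = 14.6 kJ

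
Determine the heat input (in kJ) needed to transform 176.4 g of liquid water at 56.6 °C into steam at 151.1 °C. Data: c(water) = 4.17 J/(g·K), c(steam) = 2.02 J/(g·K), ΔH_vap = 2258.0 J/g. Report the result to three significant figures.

q1 (heat water 56.6→100.0 °C): 176.4 × 4.17 × 43.4 = 31925 J
q2 (vaporize at 100 °C): 176.4 × 2258.0 = 398311 J
q3 (heat steam 100.0→151.1 °C): 176.4 × 2.02 × 51.1 = 18208 J
Total: 31925 + 398311 + 18208 = 448444 J = 448 kJ

q = 448 kJ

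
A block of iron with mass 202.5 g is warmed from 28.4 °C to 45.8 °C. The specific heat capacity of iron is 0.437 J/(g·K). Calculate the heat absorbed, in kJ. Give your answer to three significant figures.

q = 1.54 kJ

q = m c ΔT = 202.5 × 0.437 × (45.8 − 28.4)
q = 202.5 × 0.437 × 17.4 = 1540 J = 1.54 kJ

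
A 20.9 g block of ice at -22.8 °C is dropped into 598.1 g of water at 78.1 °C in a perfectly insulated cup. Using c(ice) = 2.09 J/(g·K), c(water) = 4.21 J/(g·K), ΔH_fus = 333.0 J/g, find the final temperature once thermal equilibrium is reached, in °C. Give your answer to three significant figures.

Heat to bring ice to 0 °C and melt it: q₁ = 20.9×2.09×22.8 + 20.9×333.0 = 7955.6 J
Heat the water can supply cooling to 0 °C: 598.1×4.21×78.1 = 196656 J > q₁, so all ice melts.
Energy balance: 598.1×4.21×(78.1 − T) = 7955.6 + 20.9×4.21×(T − 0)
2518.001(78.1 − T) = 7955.6 + 87.989 T
196656 − 7955.6 = 2605.990 T
T = 188700.4 / 2605.990 = 72.41 °C

T_f = 72.4 °C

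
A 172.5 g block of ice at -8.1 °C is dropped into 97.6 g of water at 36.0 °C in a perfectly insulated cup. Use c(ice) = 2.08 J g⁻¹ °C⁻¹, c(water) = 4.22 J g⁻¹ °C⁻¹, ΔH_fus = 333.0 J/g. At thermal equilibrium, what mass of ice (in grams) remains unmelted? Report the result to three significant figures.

m_ice remaining = 137 g

Heat to warm all ice to 0 °C: 172.5×2.08×8.1 = 2906.3 J
Heat released by water cooling to 0 °C: 97.6×4.22×36.0 = 14827 J
14827 J < 2906.3 + 172.5×333.0 = 60348.8 J, so not all ice melts; final T = 0 °C.
Heat left for melting: 14827 − 2906.3 = 11920.7 J
Mass melted = 11920.7 / 333.0 = 35.80 g
Ice remaining = 172.5 − 35.80 = 136.70 g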